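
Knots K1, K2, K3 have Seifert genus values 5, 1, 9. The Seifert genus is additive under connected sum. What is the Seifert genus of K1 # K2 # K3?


The Seifert genus is additive under connected sum.
Seifert genus(K1 # K2 # K3) = (5) + (1) + (9)
= 15

15


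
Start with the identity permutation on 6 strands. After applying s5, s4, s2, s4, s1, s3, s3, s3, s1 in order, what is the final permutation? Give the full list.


Starting with identity [1, 2, 3, 4, 5, 6].
Apply generators in sequence:
  After s5: [1, 2, 3, 4, 6, 5]
  After s4: [1, 2, 3, 6, 4, 5]
  After s2: [1, 3, 2, 6, 4, 5]
  After s4: [1, 3, 2, 4, 6, 5]
  After s1: [3, 1, 2, 4, 6, 5]
  After s3: [3, 1, 4, 2, 6, 5]
  After s3: [3, 1, 2, 4, 6, 5]
  After s3: [3, 1, 4, 2, 6, 5]
  After s1: [1, 3, 4, 2, 6, 5]
Final permutation: [1, 3, 4, 2, 6, 5]

[1, 3, 4, 2, 6, 5]


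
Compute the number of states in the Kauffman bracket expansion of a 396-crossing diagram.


Each crossing contributes 2 choices (A-smoothing or B-smoothing).
Total states = 2^396 = 161390617380431786853494948250188242145606612051826469551916209783790476376052574664352834580008614464743948248296718336

161390617380431786853494948250188242145606612051826469551916209783790476376052574664352834580008614464743948248296718336


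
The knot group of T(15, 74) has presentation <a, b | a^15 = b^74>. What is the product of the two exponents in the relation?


The relation is a^15 = b^74.
Product of exponents = 15 * 74
= 1110

1110


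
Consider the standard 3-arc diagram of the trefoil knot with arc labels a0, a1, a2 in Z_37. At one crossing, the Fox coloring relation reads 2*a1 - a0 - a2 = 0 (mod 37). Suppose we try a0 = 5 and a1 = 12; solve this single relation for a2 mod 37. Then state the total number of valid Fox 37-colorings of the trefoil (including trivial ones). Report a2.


Step 1: Apply the given crossing relation 2*a1 - a0 - a2 = 0 (mod 37).
  a2 = 2*a1 - a0 mod 37
  a2 = 2*12 - 5 mod 37
  a2 = 24 - 5 mod 37
  a2 = 19 mod 37 = 19
Step 2: The trefoil has determinant 3.
  Number of Fox p-colorings (p prime) is p^2 if p = 3, else p.
  Since 37 does not divide 3, only trivial (constant) colorings exist.
  (So the trial a0 = 5, a1 = 12 with a0 != a1 does NOT extend to a valid coloring of the whole trefoil: the other two crossing relations require 3*(a1 - a0) = 0 (mod 37), which fails.)
  Total colorings = 37
Step 3: a2 = 19, total Fox 37-colorings = 37

19


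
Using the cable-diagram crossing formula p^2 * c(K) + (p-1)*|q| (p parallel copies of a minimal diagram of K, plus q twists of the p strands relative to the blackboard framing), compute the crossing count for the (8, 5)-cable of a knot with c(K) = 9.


Step 1: Each of the c(K) crossings of the companion diagram becomes p*p = p^2 crossings among the p parallel strands, and each of the |q| twists s_1 s_2 ... s_(p-1) adds (p-1) crossings.
  Crossings = p^2 * c(K) + (p-1)*|q|
Step 2: = 8^2 * 9 + (8-1)*5
Step 3: = 64*9 + 7*5
Step 4: = 576 + 35 = 611

611


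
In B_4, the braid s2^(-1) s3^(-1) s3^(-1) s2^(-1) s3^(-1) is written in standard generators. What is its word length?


The word length counts the number of generators (including inverses).
Listing each generator: s2^(-1), s3^(-1), s3^(-1), s2^(-1), s3^(-1)
There are 5 generators in this braid word.

5


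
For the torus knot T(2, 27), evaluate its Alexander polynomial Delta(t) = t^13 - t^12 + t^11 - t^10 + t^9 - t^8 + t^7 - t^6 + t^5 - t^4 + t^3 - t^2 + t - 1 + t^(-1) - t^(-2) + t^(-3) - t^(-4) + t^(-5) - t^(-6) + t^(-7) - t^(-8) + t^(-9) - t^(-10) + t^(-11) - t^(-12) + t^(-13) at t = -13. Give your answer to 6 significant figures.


Substituting t = -13 into Delta(t) = t^13 - t^12 + t^11 - t^10 + t^9 - t^8 + t^7 - t^6 + t^5 - t^4 + t^3 - t^2 + t - 1 + t^(-1) - t^(-2) + t^(-3) - t^(-4) + t^(-5) - t^(-6) + t^(-7) - t^(-8) + t^(-9) - t^(-10) + t^(-11) - t^(-12) + t^(-13):
Term values: (-302875106592253) + (-23298085122481) + (-1792160394037) + (-137858491849) + (-10604499373) + (-815730721) + (-62748517) + (-4826809) + (-371293) + (-28561) + (-2197) + (-169) + (-13) + (-1) + (-0.0769231) + (-0.00591716) + (-0.000455166) + (-3.50128e-05) + (-2.69329e-06) + (-2.07176e-07) + (-1.59366e-08) + (-1.22589e-09) + (-9.42996e-11) + (-7.25382e-12) + (-5.57986e-13) + (-4.2922e-14) + (-3.30169e-15)
Sum = -3.281146988e+14
Rounded to 6 significant figures: -3.28115e+14

-3.28115e+14


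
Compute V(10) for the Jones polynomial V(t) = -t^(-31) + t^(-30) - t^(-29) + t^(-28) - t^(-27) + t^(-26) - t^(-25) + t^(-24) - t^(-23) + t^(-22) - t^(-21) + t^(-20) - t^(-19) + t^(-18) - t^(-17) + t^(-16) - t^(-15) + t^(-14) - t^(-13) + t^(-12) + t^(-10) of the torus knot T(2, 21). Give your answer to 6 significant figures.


Substituting t = 10 into V(t) = -t^(-31) + t^(-30) - t^(-29) + t^(-28) - t^(-27) + t^(-26) - t^(-25) + t^(-24) - t^(-23) + t^(-22) - t^(-21) + t^(-20) - t^(-19) + t^(-18) - t^(-17) + t^(-16) - t^(-15) + t^(-14) - t^(-13) + t^(-12) + t^(-10):
  (-)t^(-31) = -1e-31
  (+)t^(-30) = 1e-30
  (-)t^(-29) = -1e-29
  (+)t^(-28) = 1e-28
  (-)t^(-27) = -1e-27
  (+)t^(-26) = 1e-26
  (-)t^(-25) = -1e-25
  (+)t^(-24) = 1e-24
  (-)t^(-23) = -1e-23
  (+)t^(-22) = 1e-22
  (-)t^(-21) = -1e-21
  (+)t^(-20) = 1e-20
  (-)t^(-19) = -1e-19
  (+)t^(-18) = 1e-18
  (-)t^(-17) = -1e-17
  (+)t^(-16) = 1e-16
  (-)t^(-15) = -1e-15
  (+)t^(-14) = 1e-14
  (-)t^(-13) = -1e-13
  (+)t^(-12) = 1e-12
  (+)t^(-10) = 1e-10
Sum = (-1e-31) + (1e-30) + (-1e-29) + (1e-28) + (-1e-27) + (1e-26) + (-1e-25) + (1e-24) + (-1e-23) + (1e-22) + (-1e-21) + (1e-20) + (-1e-19) + (1e-18) + (-1e-17) + (1e-16) + (-1e-15) + (1e-14) + (-1e-13) + (1e-12) + (1e-10)
= 1.009090909e-10
Rounded to 6 significant figures: 1.00909e-10

1.00909e-10


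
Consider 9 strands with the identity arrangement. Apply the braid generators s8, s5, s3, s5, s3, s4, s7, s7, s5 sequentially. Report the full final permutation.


Starting with identity [1, 2, 3, 4, 5, 6, 7, 8, 9].
Apply generators in sequence:
  After s8: [1, 2, 3, 4, 5, 6, 7, 9, 8]
  After s5: [1, 2, 3, 4, 6, 5, 7, 9, 8]
  After s3: [1, 2, 4, 3, 6, 5, 7, 9, 8]
  After s5: [1, 2, 4, 3, 5, 6, 7, 9, 8]
  After s3: [1, 2, 3, 4, 5, 6, 7, 9, 8]
  After s4: [1, 2, 3, 5, 4, 6, 7, 9, 8]
  After s7: [1, 2, 3, 5, 4, 6, 9, 7, 8]
  After s7: [1, 2, 3, 5, 4, 6, 7, 9, 8]
  After s5: [1, 2, 3, 5, 6, 4, 7, 9, 8]
Final permutation: [1, 2, 3, 5, 6, 4, 7, 9, 8]

[1, 2, 3, 5, 6, 4, 7, 9, 8]


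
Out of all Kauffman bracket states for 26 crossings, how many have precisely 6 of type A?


We choose which 6 of 26 crossings get A-smoothings.
C(26, 6) = 26! / (6! * 20!)
= 230230

230230


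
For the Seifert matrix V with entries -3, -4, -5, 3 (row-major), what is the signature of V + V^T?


Step 1: V + V^T = [[-6, -9], [-9, 6]]
Step 2: trace = 0, det = -117
Step 3: Discriminant = 0^2 - 4*(-117) = 468
Step 4: Eigenvalues: 10.8167, -10.8167
Step 5: Signature = (# positive eigenvalues) - (# negative eigenvalues) = 0

0


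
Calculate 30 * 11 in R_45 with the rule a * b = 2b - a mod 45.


30 * 11 = 2*11 - 30 mod 45
= 22 - 30 mod 45
= -8 mod 45 = 37

37


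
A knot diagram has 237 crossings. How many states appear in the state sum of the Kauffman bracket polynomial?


Each crossing contributes 2 choices (A-smoothing or B-smoothing).
Total states = 2^237 = 220855883097298041197912187592864814478435487109452369765200775161577472

220855883097298041197912187592864814478435487109452369765200775161577472


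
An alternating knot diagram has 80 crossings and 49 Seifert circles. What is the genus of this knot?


For alternating knots, g = (c - s + 1)/2.
= (80 - 49 + 1)/2
= 32/2 = 16

16


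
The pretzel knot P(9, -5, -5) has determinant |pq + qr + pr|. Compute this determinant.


Step 1: Compute pq + qr + pr.
pq = 9*(-5) = -45
qr = (-5)*(-5) = 25
pr = 9*(-5) = -45
pq + qr + pr = -45 + 25 + (-45) = -65
Step 2: Take absolute value.
det(P(9,-5,-5)) = |-65| = 65

65


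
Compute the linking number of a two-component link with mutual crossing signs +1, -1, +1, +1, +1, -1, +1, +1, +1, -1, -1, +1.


Step 1: Count positive crossings: 8
Step 2: Count negative crossings: 4
Step 3: Sum of signs = 8 - 4 = 4
Step 4: Linking number = sum/2 = 4/2 = 2

2


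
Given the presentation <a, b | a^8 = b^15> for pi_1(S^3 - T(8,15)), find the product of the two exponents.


The relation is a^8 = b^15.
Product of exponents = 8 * 15
= 120

120


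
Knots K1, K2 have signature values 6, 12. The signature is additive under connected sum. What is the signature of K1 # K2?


The signature is additive under connected sum.
signature(K1 # K2) = (6) + (12)
= 18

18


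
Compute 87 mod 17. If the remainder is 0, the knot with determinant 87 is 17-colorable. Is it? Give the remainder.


Step 1: A knot is p-colorable if and only if p divides its determinant.
Step 2: Compute 87 mod 17.
87 = 5 * 17 + 2
Step 3: 87 mod 17 = 2
Step 4: The knot is 17-colorable: no

2


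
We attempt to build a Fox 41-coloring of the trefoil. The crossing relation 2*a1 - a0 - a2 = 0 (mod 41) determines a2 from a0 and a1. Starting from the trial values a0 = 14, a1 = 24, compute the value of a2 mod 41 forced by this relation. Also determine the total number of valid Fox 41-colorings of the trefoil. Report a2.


Step 1: Apply the given crossing relation 2*a1 - a0 - a2 = 0 (mod 41).
  a2 = 2*a1 - a0 mod 41
  a2 = 2*24 - 14 mod 41
  a2 = 48 - 14 mod 41
  a2 = 34 mod 41 = 34
Step 2: The trefoil has determinant 3.
  Number of Fox p-colorings (p prime) is p^2 if p = 3, else p.
  Since 41 does not divide 3, only trivial (constant) colorings exist.
  (So the trial a0 = 14, a1 = 24 with a0 != a1 does NOT extend to a valid coloring of the whole trefoil: the other two crossing relations require 3*(a1 - a0) = 0 (mod 41), which fails.)
  Total colorings = 41
Step 3: a2 = 34, total Fox 41-colorings = 41

34


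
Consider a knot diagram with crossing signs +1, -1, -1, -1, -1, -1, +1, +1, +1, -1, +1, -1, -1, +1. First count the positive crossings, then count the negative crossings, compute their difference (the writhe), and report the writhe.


Step 1: Count positive crossings (+1).
Positive crossings: 6
Step 2: Count negative crossings (-1).
Negative crossings: 8
Step 3: Writhe = (positive) - (negative)
w = 6 - 8 = -2
Step 4: |w| = 2, and w is negative

-2


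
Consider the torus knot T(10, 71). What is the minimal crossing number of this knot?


For a torus knot T(p, q) with gcd(p,q)=1,
the crossing number is min(p*(q-1), q*(p-1)).
p*(q-1) = 10*70 = 700
q*(p-1) = 71*9 = 639
min(700, 639) = 639

639


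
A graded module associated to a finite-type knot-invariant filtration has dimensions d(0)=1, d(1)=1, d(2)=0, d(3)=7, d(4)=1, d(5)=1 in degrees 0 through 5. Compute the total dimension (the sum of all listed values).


Total dimension = d(0) + d(1) + ... + d(5)
= 1 + 1 + 0 + 7 + 1 + 1
= 11

11


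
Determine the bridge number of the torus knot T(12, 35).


The bridge number of T(p,q) is min(p,q).
min(12, 35) = 12

12


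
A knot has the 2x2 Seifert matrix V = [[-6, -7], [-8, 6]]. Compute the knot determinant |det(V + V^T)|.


Step 1: Form V + V^T where V = [[-6, -7], [-8, 6]]
  V^T = [[-6, -8], [-7, 6]]
  V + V^T = [[-12, -15], [-15, 12]]
Step 2: det(V + V^T) = (-12)*12 - (-15)*(-15)
  = -144 - 225 = -369
Step 3: Knot determinant = |det(V + V^T)| = |-369| = 369

369


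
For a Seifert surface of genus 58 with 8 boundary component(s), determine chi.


chi = 2 - 2g - b
= 2 - 2*58 - 8
= 2 - 116 - 8 = -122

-122


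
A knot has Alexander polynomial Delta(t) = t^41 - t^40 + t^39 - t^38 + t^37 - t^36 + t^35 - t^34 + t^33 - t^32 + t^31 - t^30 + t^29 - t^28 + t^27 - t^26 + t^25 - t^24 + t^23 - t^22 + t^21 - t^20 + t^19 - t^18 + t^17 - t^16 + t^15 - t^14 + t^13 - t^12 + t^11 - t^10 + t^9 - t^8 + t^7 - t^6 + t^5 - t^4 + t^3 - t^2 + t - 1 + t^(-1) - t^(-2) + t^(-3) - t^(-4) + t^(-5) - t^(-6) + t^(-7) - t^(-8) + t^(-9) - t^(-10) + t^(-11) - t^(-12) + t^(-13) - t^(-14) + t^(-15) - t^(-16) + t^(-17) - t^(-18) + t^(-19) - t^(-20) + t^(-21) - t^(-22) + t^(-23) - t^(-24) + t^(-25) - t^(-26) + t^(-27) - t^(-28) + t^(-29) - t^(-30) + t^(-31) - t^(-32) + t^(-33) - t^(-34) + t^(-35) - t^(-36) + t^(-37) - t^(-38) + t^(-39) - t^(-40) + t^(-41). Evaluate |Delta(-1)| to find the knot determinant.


Step 1: The polynomial has 83 terms with alternating signs, exponents from 41 down to -41.
Step 2: Substitute t = -1. The i-th term has coefficient (-1)^i and exponent (m-i),
  so its value is (-1)^i * (-1)^(m-i) = (-1)^m = -1 for every i.
Step 3: All 83 terms equal -1, so Delta(-1) = 83 * (-1) = -83
Step 4: |Delta(-1)| = 83

83


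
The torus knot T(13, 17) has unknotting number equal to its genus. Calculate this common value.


For a torus knot T(p,q), both the unknotting number and genus equal (p-1)(q-1)/2.
= (13-1)(17-1)/2
= 12*16/2
= 192/2 = 96

96


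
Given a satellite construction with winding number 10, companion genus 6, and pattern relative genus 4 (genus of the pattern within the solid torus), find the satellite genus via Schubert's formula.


Schubert: g(satellite) = g_rel(pattern) + |winding| * g(companion),
where g_rel(pattern) is the genus of the pattern relative to the solid torus.
= 4 + 10 * 6
= 4 + 60 = 64

64


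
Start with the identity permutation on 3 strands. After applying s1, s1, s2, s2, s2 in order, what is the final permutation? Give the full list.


Starting with identity [1, 2, 3].
Apply generators in sequence:
  After s1: [2, 1, 3]
  After s1: [1, 2, 3]
  After s2: [1, 3, 2]
  After s2: [1, 2, 3]
  After s2: [1, 3, 2]
Final permutation: [1, 3, 2]

[1, 3, 2]


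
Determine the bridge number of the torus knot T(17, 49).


The bridge number of T(p,q) is min(p,q).
min(17, 49) = 17

17


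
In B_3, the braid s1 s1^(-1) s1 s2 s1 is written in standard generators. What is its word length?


The word length counts the number of generators (including inverses).
Listing each generator: s1, s1^(-1), s1, s2, s1
There are 5 generators in this braid word.

5


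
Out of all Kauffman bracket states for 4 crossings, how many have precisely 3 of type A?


We choose which 3 of 4 crossings get A-smoothings.
C(4, 3) = 4! / (3! * 1!)
= 4

4


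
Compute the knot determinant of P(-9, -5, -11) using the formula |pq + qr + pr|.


Step 1: Compute pq + qr + pr.
pq = (-9)*(-5) = 45
qr = (-5)*(-11) = 55
pr = (-9)*(-11) = 99
pq + qr + pr = 45 + 55 + 99 = 199
Step 2: Take absolute value.
det(P(-9,-5,-11)) = |199| = 199

199


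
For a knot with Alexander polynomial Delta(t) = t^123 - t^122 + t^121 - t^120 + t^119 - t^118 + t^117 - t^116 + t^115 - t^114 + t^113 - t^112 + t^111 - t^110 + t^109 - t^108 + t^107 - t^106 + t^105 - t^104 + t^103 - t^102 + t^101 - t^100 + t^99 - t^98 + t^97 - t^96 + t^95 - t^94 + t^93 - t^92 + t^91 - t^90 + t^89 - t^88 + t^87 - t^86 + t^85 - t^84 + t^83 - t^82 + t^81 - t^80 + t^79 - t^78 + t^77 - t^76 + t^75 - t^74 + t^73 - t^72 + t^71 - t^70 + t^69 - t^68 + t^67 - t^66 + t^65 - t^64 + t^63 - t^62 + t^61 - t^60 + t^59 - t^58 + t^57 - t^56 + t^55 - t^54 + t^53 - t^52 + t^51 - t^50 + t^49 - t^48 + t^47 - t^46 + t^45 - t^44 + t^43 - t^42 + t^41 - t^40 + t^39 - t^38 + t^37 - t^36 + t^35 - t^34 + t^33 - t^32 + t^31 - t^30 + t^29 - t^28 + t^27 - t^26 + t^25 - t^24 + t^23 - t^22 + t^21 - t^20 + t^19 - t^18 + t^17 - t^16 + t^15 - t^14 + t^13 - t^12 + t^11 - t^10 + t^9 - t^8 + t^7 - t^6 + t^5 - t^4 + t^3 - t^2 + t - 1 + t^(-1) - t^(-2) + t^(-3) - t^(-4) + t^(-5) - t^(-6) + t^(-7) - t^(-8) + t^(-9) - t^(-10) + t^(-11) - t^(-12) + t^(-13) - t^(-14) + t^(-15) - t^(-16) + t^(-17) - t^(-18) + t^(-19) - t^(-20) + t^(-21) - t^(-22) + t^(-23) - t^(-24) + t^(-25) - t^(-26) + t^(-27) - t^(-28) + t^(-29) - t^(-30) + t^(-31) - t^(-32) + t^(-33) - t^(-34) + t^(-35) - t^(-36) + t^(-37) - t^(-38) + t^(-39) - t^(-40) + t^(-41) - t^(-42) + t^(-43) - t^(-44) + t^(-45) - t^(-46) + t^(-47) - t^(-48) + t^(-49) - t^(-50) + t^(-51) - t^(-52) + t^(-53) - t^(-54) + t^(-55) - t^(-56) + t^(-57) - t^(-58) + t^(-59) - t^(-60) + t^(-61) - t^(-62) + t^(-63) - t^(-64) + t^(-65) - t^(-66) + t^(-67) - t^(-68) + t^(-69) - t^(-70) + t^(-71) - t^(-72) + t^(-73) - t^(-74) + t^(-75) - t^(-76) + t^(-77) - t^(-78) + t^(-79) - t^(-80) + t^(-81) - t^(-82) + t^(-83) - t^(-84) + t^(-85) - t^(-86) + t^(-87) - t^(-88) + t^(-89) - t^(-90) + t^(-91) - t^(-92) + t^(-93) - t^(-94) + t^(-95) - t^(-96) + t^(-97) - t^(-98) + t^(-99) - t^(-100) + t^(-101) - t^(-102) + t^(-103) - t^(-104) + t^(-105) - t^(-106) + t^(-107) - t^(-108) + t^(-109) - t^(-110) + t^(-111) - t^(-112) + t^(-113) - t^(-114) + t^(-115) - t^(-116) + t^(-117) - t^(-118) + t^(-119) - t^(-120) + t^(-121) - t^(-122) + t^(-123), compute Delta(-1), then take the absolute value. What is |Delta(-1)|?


Step 1: The polynomial has 247 terms with alternating signs, exponents from 123 down to -123.
Step 2: Substitute t = -1. The i-th term has coefficient (-1)^i and exponent (m-i),
  so its value is (-1)^i * (-1)^(m-i) = (-1)^m = -1 for every i.
Step 3: All 247 terms equal -1, so Delta(-1) = 247 * (-1) = -247
Step 4: |Delta(-1)| = 247

247


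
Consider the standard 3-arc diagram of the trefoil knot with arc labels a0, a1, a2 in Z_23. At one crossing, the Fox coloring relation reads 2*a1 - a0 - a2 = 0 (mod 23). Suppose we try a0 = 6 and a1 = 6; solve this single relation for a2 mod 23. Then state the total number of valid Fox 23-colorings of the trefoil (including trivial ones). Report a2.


Step 1: Apply the given crossing relation 2*a1 - a0 - a2 = 0 (mod 23).
  a2 = 2*a1 - a0 mod 23
  a2 = 2*6 - 6 mod 23
  a2 = 12 - 6 mod 23
  a2 = 6 mod 23 = 6
Step 2: The trefoil has determinant 3.
  Number of Fox p-colorings (p prime) is p^2 if p = 3, else p.
  Since 23 does not divide 3, only trivial (constant) colorings exist.
  (Here a0 = a1 = a2 = 6, the constant coloring, which is valid.)
  Total colorings = 23
Step 3: a2 = 6, total Fox 23-colorings = 23

6


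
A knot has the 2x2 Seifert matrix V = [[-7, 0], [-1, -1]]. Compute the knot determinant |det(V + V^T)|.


Step 1: Form V + V^T where V = [[-7, 0], [-1, -1]]
  V^T = [[-7, -1], [0, -1]]
  V + V^T = [[-14, -1], [-1, -2]]
Step 2: det(V + V^T) = (-14)*(-2) - (-1)*(-1)
  = 28 - 1 = 27
Step 3: Knot determinant = |det(V + V^T)| = |27| = 27

27


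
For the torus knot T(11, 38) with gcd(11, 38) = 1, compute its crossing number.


For a torus knot T(p, q) with gcd(p,q)=1,
the crossing number is min(p*(q-1), q*(p-1)).
p*(q-1) = 11*37 = 407
q*(p-1) = 38*10 = 380
min(407, 380) = 380

380


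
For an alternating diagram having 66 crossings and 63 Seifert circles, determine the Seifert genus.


For alternating knots, g = (c - s + 1)/2.
= (66 - 63 + 1)/2
= 4/2 = 2

2


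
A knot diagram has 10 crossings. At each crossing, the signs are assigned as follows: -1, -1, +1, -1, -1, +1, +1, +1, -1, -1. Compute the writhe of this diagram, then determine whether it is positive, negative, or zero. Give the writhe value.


Step 1: Count positive crossings (+1).
Positive crossings: 4
Step 2: Count negative crossings (-1).
Negative crossings: 6
Step 3: Writhe = (positive) - (negative)
w = 4 - 6 = -2
Step 4: |w| = 2, and w is negative

-2


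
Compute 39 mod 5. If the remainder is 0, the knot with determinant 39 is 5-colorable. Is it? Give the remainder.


Step 1: A knot is p-colorable if and only if p divides its determinant.
Step 2: Compute 39 mod 5.
39 = 7 * 5 + 4
Step 3: 39 mod 5 = 4
Step 4: The knot is 5-colorable: no

4


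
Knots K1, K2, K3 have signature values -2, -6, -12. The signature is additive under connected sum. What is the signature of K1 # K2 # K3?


The signature is additive under connected sum.
signature(K1 # K2 # K3) = (-2) + (-6) + (-12)
= -20

-20


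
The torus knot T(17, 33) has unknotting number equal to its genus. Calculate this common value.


For a torus knot T(p,q), both the unknotting number and genus equal (p-1)(q-1)/2.
= (17-1)(33-1)/2
= 16*32/2
= 512/2 = 256

256


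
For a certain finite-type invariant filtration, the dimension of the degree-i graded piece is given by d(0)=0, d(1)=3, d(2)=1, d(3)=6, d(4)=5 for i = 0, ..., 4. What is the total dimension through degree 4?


Total dimension = d(0) + d(1) + ... + d(4)
= 0 + 3 + 1 + 6 + 5
= 15

15


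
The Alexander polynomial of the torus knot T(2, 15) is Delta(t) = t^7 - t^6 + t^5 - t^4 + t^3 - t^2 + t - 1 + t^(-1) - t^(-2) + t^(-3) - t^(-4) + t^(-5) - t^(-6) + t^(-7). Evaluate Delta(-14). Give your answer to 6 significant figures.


Substituting t = -14 into Delta(t) = t^7 - t^6 + t^5 - t^4 + t^3 - t^2 + t - 1 + t^(-1) - t^(-2) + t^(-3) - t^(-4) + t^(-5) - t^(-6) + t^(-7):
Term values: (-105413504) + (-7529536) + (-537824) + (-38416) + (-2744) + (-196) + (-14) + (-1) + (-0.0714286) + (-0.00510204) + (-0.000364431) + (-2.60308e-05) + (-1.85934e-06) + (-1.3281e-07) + (-9.48645e-09)
Sum = -113522235.1
Rounded to 6 significant figures: -1.13522e+08

-1.13522e+08


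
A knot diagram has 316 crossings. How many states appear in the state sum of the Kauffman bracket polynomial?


Each crossing contributes 2 choices (A-smoothing or B-smoothing).
Total states = 2^316 = 133499189745056880149688856635597007162669032647290798121690100488888732861290034376435130433536

133499189745056880149688856635597007162669032647290798121690100488888732861290034376435130433536


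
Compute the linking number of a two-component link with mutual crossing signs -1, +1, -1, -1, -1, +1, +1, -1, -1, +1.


Step 1: Count positive crossings: 4
Step 2: Count negative crossings: 6
Step 3: Sum of signs = 4 - 6 = -2
Step 4: Linking number = sum/2 = -2/2 = -1

-1


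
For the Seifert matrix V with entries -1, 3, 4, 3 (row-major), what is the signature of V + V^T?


Step 1: V + V^T = [[-2, 7], [7, 6]]
Step 2: trace = 4, det = -61
Step 3: Discriminant = 4^2 - 4*(-61) = 260
Step 4: Eigenvalues: 10.0623, -6.06226
Step 5: Signature = (# positive eigenvalues) - (# negative eigenvalues) = 0

0


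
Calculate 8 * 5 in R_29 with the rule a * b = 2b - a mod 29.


8 * 5 = 2*5 - 8 mod 29
= 10 - 8 mod 29
= 2 mod 29 = 2

2


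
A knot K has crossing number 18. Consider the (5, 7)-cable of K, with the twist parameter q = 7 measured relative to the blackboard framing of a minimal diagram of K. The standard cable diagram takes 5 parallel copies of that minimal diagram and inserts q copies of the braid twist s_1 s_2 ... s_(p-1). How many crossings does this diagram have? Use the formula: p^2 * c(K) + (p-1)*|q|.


Step 1: Each of the c(K) crossings of the companion diagram becomes p*p = p^2 crossings among the p parallel strands, and each of the |q| twists s_1 s_2 ... s_(p-1) adds (p-1) crossings.
  Crossings = p^2 * c(K) + (p-1)*|q|
Step 2: = 5^2 * 18 + (5-1)*7
Step 3: = 25*18 + 4*7
Step 4: = 450 + 28 = 478

478


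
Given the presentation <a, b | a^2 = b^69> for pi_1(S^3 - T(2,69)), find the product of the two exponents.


The relation is a^2 = b^69.
Product of exponents = 2 * 69
= 138

138


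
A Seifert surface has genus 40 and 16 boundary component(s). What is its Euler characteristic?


chi = 2 - 2g - b
= 2 - 2*40 - 16
= 2 - 80 - 16 = -94

-94


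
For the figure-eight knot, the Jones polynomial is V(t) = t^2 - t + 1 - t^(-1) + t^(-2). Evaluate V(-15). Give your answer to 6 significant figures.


Substituting t = -15 into V(t) = t^2 - t + 1 - t^(-1) + t^(-2):
  (+)t^(2) = 225
  (-)t^(1) = 15
  (+)t^(0) = 1
  (-)t^(-1) = 0.0666667
  (+)t^(-2) = 0.00444444
Sum = (225) + (15) + (1) + (0.0666667) + (0.00444444)
= 241.0711111
Rounded to 6 significant figures: 241.071

241.071


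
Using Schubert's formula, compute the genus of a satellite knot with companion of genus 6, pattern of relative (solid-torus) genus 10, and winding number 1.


Schubert: g(satellite) = g_rel(pattern) + |winding| * g(companion),
where g_rel(pattern) is the genus of the pattern relative to the solid torus.
= 10 + 1 * 6
= 10 + 6 = 16

16


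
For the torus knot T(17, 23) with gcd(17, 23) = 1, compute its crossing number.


For a torus knot T(p, q) with gcd(p,q)=1,
the crossing number is min(p*(q-1), q*(p-1)).
p*(q-1) = 17*22 = 374
q*(p-1) = 23*16 = 368
min(374, 368) = 368

368


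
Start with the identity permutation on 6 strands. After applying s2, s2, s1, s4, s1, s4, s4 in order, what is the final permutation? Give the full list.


Starting with identity [1, 2, 3, 4, 5, 6].
Apply generators in sequence:
  After s2: [1, 3, 2, 4, 5, 6]
  After s2: [1, 2, 3, 4, 5, 6]
  After s1: [2, 1, 3, 4, 5, 6]
  After s4: [2, 1, 3, 5, 4, 6]
  After s1: [1, 2, 3, 5, 4, 6]
  After s4: [1, 2, 3, 4, 5, 6]
  After s4: [1, 2, 3, 5, 4, 6]
Final permutation: [1, 2, 3, 5, 4, 6]

[1, 2, 3, 5, 4, 6]


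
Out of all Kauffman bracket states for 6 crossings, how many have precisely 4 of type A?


We choose which 4 of 6 crossings get A-smoothings.
C(6, 4) = 6! / (4! * 2!)
= 15

15


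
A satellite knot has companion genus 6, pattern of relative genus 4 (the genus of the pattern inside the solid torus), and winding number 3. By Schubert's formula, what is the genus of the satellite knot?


Schubert: g(satellite) = g_rel(pattern) + |winding| * g(companion),
where g_rel(pattern) is the genus of the pattern relative to the solid torus.
= 4 + 3 * 6
= 4 + 18 = 22

22


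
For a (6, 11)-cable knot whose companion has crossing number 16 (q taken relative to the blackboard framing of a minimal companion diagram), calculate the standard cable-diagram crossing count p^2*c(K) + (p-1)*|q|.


Step 1: Each of the c(K) crossings of the companion diagram becomes p*p = p^2 crossings among the p parallel strands, and each of the |q| twists s_1 s_2 ... s_(p-1) adds (p-1) crossings.
  Crossings = p^2 * c(K) + (p-1)*|q|
Step 2: = 6^2 * 16 + (6-1)*11
Step 3: = 36*16 + 5*11
Step 4: = 576 + 55 = 631

631


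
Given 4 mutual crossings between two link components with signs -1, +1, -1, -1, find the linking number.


Step 1: Count positive crossings: 1
Step 2: Count negative crossings: 3
Step 3: Sum of signs = 1 - 3 = -2
Step 4: Linking number = sum/2 = -2/2 = -1

-1


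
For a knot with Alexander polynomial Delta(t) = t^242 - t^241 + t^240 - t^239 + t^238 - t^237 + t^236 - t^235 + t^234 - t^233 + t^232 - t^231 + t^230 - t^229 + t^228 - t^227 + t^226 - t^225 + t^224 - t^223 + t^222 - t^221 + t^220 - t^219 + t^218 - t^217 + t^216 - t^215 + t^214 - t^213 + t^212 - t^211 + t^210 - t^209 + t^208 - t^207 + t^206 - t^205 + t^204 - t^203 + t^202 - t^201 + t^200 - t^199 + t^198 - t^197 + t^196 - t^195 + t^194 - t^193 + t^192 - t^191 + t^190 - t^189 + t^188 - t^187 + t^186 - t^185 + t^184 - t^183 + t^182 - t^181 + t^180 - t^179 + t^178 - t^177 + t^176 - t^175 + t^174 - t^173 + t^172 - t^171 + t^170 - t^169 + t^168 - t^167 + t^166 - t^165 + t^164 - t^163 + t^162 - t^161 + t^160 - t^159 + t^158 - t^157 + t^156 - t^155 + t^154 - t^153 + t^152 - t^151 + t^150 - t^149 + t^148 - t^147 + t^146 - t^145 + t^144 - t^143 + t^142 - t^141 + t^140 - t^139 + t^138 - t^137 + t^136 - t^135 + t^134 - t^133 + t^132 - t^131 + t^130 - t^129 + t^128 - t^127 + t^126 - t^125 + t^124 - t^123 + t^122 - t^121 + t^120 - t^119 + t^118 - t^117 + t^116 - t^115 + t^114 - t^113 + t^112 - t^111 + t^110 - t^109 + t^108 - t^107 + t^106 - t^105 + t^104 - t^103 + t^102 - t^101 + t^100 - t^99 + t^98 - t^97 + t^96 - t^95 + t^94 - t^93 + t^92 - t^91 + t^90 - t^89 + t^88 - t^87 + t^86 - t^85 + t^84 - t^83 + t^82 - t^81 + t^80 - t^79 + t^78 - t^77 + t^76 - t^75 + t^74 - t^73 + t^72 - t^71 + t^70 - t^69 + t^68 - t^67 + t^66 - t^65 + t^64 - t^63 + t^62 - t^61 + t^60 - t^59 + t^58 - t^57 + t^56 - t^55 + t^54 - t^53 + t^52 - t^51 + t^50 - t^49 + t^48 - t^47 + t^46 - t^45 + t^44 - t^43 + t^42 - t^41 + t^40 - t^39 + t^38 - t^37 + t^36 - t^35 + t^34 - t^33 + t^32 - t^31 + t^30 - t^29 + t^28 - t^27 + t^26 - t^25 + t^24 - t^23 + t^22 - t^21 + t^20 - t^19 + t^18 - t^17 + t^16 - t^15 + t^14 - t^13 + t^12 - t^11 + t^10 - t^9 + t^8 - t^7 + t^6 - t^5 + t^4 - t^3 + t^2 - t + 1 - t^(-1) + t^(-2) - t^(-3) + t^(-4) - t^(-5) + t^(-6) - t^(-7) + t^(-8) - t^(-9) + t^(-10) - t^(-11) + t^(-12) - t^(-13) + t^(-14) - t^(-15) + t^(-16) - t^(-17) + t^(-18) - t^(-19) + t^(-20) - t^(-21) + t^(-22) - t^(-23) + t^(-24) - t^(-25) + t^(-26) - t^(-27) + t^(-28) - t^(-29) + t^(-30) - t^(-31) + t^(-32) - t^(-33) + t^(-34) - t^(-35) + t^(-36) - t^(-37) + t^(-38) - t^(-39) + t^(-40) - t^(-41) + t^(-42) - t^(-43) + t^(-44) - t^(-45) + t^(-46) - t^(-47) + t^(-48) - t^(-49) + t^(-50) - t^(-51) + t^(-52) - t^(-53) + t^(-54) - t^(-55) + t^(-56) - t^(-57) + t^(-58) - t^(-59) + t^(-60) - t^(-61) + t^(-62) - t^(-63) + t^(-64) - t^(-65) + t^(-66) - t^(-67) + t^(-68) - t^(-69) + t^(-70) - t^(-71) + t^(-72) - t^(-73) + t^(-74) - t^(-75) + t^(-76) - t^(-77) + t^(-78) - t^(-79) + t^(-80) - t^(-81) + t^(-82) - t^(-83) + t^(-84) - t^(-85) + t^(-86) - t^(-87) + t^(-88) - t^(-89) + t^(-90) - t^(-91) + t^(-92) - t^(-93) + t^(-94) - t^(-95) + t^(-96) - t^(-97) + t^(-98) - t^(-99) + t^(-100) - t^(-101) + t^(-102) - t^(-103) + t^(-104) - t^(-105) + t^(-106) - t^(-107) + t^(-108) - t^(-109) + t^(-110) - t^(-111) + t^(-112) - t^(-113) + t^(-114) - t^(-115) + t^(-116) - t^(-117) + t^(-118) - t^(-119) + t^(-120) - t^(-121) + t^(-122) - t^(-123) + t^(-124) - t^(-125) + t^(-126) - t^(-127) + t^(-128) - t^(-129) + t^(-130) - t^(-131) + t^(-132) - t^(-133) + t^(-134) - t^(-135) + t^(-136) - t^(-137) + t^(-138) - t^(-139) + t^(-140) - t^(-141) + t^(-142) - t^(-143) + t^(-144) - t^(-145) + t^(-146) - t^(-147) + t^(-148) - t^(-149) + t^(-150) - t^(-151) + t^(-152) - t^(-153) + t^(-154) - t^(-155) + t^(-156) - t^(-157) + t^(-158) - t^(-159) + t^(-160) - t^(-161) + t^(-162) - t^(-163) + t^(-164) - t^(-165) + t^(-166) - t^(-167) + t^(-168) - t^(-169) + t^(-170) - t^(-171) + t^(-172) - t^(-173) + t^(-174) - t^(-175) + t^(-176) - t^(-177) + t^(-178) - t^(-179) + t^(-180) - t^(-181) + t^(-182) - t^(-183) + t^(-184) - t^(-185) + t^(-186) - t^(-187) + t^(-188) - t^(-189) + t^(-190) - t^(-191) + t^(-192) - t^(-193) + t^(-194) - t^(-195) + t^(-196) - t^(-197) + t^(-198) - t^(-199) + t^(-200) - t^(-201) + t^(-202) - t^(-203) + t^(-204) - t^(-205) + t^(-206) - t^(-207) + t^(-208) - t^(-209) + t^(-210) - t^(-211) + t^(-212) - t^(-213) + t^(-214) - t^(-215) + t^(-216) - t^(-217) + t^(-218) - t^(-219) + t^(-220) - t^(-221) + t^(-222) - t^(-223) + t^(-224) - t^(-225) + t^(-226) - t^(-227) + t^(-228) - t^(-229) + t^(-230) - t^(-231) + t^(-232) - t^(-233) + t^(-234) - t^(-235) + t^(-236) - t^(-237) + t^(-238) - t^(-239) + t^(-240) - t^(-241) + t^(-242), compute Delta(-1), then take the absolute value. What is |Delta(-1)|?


Step 1: The polynomial has 485 terms with alternating signs, exponents from 242 down to -242.
Step 2: Substitute t = -1. The i-th term has coefficient (-1)^i and exponent (m-i),
  so its value is (-1)^i * (-1)^(m-i) = (-1)^m = 1 for every i.
Step 3: All 485 terms equal 1, so Delta(-1) = 485 * (1) = 485
Step 4: |Delta(-1)| = 485

485


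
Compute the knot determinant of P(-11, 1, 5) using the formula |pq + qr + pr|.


Step 1: Compute pq + qr + pr.
pq = (-11)*1 = -11
qr = 1*5 = 5
pr = (-11)*5 = -55
pq + qr + pr = -11 + 5 + (-55) = -61
Step 2: Take absolute value.
det(P(-11,1,5)) = |-61| = 61

61


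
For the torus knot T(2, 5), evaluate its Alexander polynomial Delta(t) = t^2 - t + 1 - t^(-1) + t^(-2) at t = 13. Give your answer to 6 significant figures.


Substituting t = 13 into Delta(t) = t^2 - t + 1 - t^(-1) + t^(-2):
Term values: (169) + (-13) + (1) + (-0.0769231) + (0.00591716)
Sum = 156.9289941
Rounded to 6 significant figures: 156.929

156.929


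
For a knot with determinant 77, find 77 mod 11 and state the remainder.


Step 1: A knot is p-colorable if and only if p divides its determinant.
Step 2: Compute 77 mod 11.
77 = 7 * 11 + 0
Step 3: 77 mod 11 = 0
Step 4: The knot is 11-colorable: yes

0


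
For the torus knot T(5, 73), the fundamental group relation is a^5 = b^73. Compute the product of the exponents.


The relation is a^5 = b^73.
Product of exponents = 5 * 73
= 365

365


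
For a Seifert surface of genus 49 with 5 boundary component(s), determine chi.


chi = 2 - 2g - b
= 2 - 2*49 - 5
= 2 - 98 - 5 = -101

-101


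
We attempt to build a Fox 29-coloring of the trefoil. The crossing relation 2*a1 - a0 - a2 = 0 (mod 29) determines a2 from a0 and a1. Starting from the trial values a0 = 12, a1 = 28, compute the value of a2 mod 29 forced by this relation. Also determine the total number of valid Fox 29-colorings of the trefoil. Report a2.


Step 1: Apply the given crossing relation 2*a1 - a0 - a2 = 0 (mod 29).
  a2 = 2*a1 - a0 mod 29
  a2 = 2*28 - 12 mod 29
  a2 = 56 - 12 mod 29
  a2 = 44 mod 29 = 15
Step 2: The trefoil has determinant 3.
  Number of Fox p-colorings (p prime) is p^2 if p = 3, else p.
  Since 29 does not divide 3, only trivial (constant) colorings exist.
  (So the trial a0 = 12, a1 = 28 with a0 != a1 does NOT extend to a valid coloring of the whole trefoil: the other two crossing relations require 3*(a1 - a0) = 0 (mod 29), which fails.)
  Total colorings = 29
Step 3: a2 = 15, total Fox 29-colorings = 29

15


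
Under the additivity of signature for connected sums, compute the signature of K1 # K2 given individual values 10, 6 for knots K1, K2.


The signature is additive under connected sum.
signature(K1 # K2) = (10) + (6)
= 16

16


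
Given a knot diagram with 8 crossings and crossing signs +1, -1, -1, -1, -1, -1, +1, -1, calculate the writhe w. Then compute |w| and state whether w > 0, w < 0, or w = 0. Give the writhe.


Step 1: Count positive crossings (+1).
Positive crossings: 2
Step 2: Count negative crossings (-1).
Negative crossings: 6
Step 3: Writhe = (positive) - (negative)
w = 2 - 6 = -4
Step 4: |w| = 4, and w is negative

-4


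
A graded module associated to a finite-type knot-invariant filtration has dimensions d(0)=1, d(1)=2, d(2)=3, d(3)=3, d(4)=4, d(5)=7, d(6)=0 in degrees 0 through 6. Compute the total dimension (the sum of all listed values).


Total dimension = d(0) + d(1) + ... + d(6)
= 1 + 2 + 3 + 3 + 4 + 7 + 0
= 20

20


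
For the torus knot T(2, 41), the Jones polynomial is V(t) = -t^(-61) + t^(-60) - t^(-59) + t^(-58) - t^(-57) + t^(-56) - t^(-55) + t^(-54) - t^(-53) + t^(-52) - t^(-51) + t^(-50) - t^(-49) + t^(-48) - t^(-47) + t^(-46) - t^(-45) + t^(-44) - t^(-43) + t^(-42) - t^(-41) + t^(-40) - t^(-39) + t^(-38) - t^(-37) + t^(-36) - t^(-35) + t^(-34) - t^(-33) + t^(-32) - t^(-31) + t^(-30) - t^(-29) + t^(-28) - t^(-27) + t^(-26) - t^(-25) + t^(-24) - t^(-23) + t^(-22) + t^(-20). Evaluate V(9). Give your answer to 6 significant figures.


Substituting t = 9 into V(t) = -t^(-61) + t^(-60) - t^(-59) + t^(-58) - t^(-57) + t^(-56) - t^(-55) + t^(-54) - t^(-53) + t^(-52) - t^(-51) + t^(-50) - t^(-49) + t^(-48) - t^(-47) + t^(-46) - t^(-45) + t^(-44) - t^(-43) + t^(-42) - t^(-41) + t^(-40) - t^(-39) + t^(-38) - t^(-37) + t^(-36) - t^(-35) + t^(-34) - t^(-33) + t^(-32) - t^(-31) + t^(-30) - t^(-29) + t^(-28) - t^(-27) + t^(-26) - t^(-25) + t^(-24) - t^(-23) + t^(-22) + t^(-20):
  (-)t^(-61) = -6.18311e-59
  (+)t^(-60) = 5.5648e-58
  (-)t^(-59) = -5.00832e-57
  (+)t^(-58) = 4.50749e-56
  (-)t^(-57) = -4.05674e-55
  (+)t^(-56) = 3.65106e-54
  (-)t^(-55) = -3.28596e-53
  (+)t^(-54) = 2.95736e-52
  (-)t^(-53) = -2.66163e-51
  (+)t^(-52) = 2.39546e-50
  (-)t^(-51) = -2.15592e-49
  (+)t^(-50) = 1.94033e-48
  (-)t^(-49) = -1.74629e-47
  (+)t^(-48) = 1.57166e-46
  (-)t^(-47) = -1.4145e-45
  (+)t^(-46) = 1.27305e-44
  (-)t^(-45) = -1.14574e-43
  (+)t^(-44) = 1.03117e-42
  (-)t^(-43) = -9.28052e-42
  (+)t^(-42) = 8.35246e-41
  (-)t^(-41) = -7.51722e-40
  (+)t^(-40) = 6.7655e-39
  (-)t^(-39) = -6.08895e-38
  (+)t^(-38) = 5.48005e-37
  (-)t^(-37) = -4.93205e-36
  (+)t^(-36) = 4.43884e-35
  (-)t^(-35) = -3.99496e-34
  (+)t^(-34) = 3.59546e-33
  (-)t^(-33) = -3.23592e-32
  (+)t^(-32) = 2.91232e-31
  (-)t^(-31) = -2.62109e-30
  (+)t^(-30) = 2.35898e-29
  (-)t^(-29) = -2.12308e-28
  (+)t^(-28) = 1.91078e-27
  (-)t^(-27) = -1.7197e-26
  (+)t^(-26) = 1.54773e-25
  (-)t^(-25) = -1.39296e-24
  (+)t^(-24) = 1.25366e-23
  (-)t^(-23) = -1.12829e-22
  (+)t^(-22) = 1.01546e-21
  (+)t^(-20) = 8.22526e-20
Sum = (-6.18311e-59) + (5.5648e-58) + (-5.00832e-57) + (4.50749e-56) + (-4.05674e-55) + (3.65106e-54) + (-3.28596e-53) + (2.95736e-52) + (-2.66163e-51) + (2.39546e-50) + (-2.15592e-49) + (1.94033e-48) + (-1.74629e-47) + (1.57166e-46) + (-1.4145e-45) + (1.27305e-44) + (-1.14574e-43) + (1.03117e-42) + (-9.28052e-42) + (8.35246e-41) + (-7.51722e-40) + (6.7655e-39) + (-6.08895e-38) + (5.48005e-37) + (-4.93205e-36) + (4.43884e-35) + (-3.99496e-34) + (3.59546e-33) + (-3.23592e-32) + (2.91232e-31) + (-2.62109e-30) + (2.35898e-29) + (-2.12308e-28) + (1.91078e-27) + (-1.7197e-26) + (1.54773e-25) + (-1.39296e-24) + (1.25366e-23) + (-1.12829e-22) + (1.01546e-21) + (8.22526e-20)
= 8.316655155e-20
Rounded to 6 significant figures: 8.31666e-20

8.31666e-20


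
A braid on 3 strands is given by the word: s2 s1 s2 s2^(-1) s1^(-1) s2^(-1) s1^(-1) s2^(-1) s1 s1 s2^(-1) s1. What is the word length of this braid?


The word length counts the number of generators (including inverses).
Listing each generator: s2, s1, s2, s2^(-1), s1^(-1), s2^(-1), s1^(-1), s2^(-1), s1, s1, s2^(-1), s1
There are 12 generators in this braid word.

12


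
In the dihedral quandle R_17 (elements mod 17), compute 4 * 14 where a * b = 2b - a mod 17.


4 * 14 = 2*14 - 4 mod 17
= 28 - 4 mod 17
= 24 mod 17 = 7

7


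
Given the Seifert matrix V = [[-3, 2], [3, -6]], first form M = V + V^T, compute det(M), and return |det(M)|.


Step 1: Form V + V^T where V = [[-3, 2], [3, -6]]
  V^T = [[-3, 3], [2, -6]]
  V + V^T = [[-6, 5], [5, -12]]
Step 2: det(V + V^T) = (-6)*(-12) - 5*5
  = 72 - 25 = 47
Step 3: Knot determinant = |det(V + V^T)| = |47| = 47

47


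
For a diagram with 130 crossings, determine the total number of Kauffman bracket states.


Each crossing contributes 2 choices (A-smoothing or B-smoothing).
Total states = 2^130 = 1361129467683753853853498429727072845824

1361129467683753853853498429727072845824


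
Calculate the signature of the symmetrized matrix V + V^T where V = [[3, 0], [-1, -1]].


Step 1: V + V^T = [[6, -1], [-1, -2]]
Step 2: trace = 4, det = -13
Step 3: Discriminant = 4^2 - 4*(-13) = 68
Step 4: Eigenvalues: 6.12311, -2.12311
Step 5: Signature = (# positive eigenvalues) - (# negative eigenvalues) = 0

0


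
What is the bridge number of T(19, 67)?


The bridge number of T(p,q) is min(p,q).
min(19, 67) = 19

19


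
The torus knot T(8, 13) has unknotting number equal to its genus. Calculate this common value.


For a torus knot T(p,q), both the unknotting number and genus equal (p-1)(q-1)/2.
= (8-1)(13-1)/2
= 7*12/2
= 84/2 = 42

42


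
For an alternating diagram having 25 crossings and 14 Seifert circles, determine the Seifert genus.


For alternating knots, g = (c - s + 1)/2.
= (25 - 14 + 1)/2
= 12/2 = 6

6


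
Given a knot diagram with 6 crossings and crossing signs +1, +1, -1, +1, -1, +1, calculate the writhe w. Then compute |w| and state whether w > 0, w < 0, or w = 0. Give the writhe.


Step 1: Count positive crossings (+1).
Positive crossings: 4
Step 2: Count negative crossings (-1).
Negative crossings: 2
Step 3: Writhe = (positive) - (negative)
w = 4 - 2 = 2
Step 4: |w| = 2, and w is positive

2


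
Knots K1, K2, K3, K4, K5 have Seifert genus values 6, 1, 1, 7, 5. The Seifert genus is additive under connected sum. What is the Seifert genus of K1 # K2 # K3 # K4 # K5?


The Seifert genus is additive under connected sum.
Seifert genus(K1 # K2 # K3 # K4 # K5) = (6) + (1) + (1) + (7) + (5)
= 20

20


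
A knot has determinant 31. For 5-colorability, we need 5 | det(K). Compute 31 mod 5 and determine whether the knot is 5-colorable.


Step 1: A knot is p-colorable if and only if p divides its determinant.
Step 2: Compute 31 mod 5.
31 = 6 * 5 + 1
Step 3: 31 mod 5 = 1
Step 4: The knot is 5-colorable: no

1


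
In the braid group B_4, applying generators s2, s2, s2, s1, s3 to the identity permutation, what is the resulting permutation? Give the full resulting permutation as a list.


Starting with identity [1, 2, 3, 4].
Apply generators in sequence:
  After s2: [1, 3, 2, 4]
  After s2: [1, 2, 3, 4]
  After s2: [1, 3, 2, 4]
  After s1: [3, 1, 2, 4]
  After s3: [3, 1, 4, 2]
Final permutation: [3, 1, 4, 2]

[3, 1, 4, 2]
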